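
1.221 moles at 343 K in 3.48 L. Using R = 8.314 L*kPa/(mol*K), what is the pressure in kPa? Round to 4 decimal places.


PV = nRT, solve for P = nRT / V.
nRT = 1.221 * 8.314 * 343 = 3481.9281
P = 3481.9281 / 3.48
P = 1000.55405172 kPa, rounded to 4 dp:

1000.5541 kPa


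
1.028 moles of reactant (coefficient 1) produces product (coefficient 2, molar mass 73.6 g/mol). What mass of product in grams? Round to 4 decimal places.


Use the coefficient ratio to convert reactant moles to product moles, then multiply by the product's molar mass.
moles_P = moles_R * (coeff_P / coeff_R) = 1.028 * (2/1) = 2.056
mass_P = moles_P * M_P = 2.056 * 73.6
mass_P = 151.3216 g, rounded to 4 dp:

151.3216 g


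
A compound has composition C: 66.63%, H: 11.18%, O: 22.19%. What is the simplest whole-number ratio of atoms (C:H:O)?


Assume 100 g of compound, divide each mass% by atomic mass to get moles, then normalize by the smallest to get a raw atom ratio.
Moles per 100 g: C: 66.63/12.011 = 5.5474, H: 11.18/1.008 = 11.0913, O: 22.19/15.999 = 1.387
Raw ratio (divide by min = 1.387): C: 4.0, H: 7.997, O: 1.0
Multiply by 1 to clear fractions: C: 4.0 ~= 4, H: 7.997 ~= 8, O: 1.0 ~= 1
Reduce by GCD to get the simplest whole-number ratio:

4:8:1


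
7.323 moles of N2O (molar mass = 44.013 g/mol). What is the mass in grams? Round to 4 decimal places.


mass = n * M
mass = 7.323 * 44.013
mass = 322.307199 g, rounded to 4 dp:

322.3072 g


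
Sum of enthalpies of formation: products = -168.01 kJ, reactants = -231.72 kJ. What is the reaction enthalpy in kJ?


dH_rxn = sum(dH_f products) - sum(dH_f reactants)
dH_rxn = -168.01 - (-231.72)
dH_rxn = 63.71 kJ:

63.71 kJ


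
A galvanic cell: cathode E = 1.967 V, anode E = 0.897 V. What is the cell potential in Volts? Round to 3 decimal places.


Standard cell potential: E_cell = E_cathode - E_anode.
E_cell = 1.967 - (0.897)
E_cell = 1.07 V, rounded to 3 dp:

1.070 V


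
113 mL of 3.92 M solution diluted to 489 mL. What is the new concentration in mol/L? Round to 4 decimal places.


Dilution: M1*V1 = M2*V2, solve for M2.
M2 = M1*V1 / V2
M2 = 3.92 * 113 / 489
M2 = 442.96 / 489
M2 = 0.90584867 mol/L, rounded to 4 dp:

0.9058 mol/L


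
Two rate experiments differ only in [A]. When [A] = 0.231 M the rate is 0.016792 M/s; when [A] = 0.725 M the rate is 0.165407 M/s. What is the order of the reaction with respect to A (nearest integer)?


Rate is proportional to [A]^n, so rate2/rate1 = ([A]2/[A]1)^n. Take logs to solve for n.
rate2/rate1 = 0.165407 / 0.016792 = 9.8503
[A]2/[A]1 = 0.725 / 0.231 = 3.1385
n = ln(9.8503) / ln(3.1385) = 2.0
Nearest integer order:

2


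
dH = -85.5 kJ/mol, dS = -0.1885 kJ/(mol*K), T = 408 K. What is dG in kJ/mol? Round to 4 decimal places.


Gibbs: dG = dH - T*dS (consistent units, dS already in kJ/(mol*K)).
T*dS = 408 * -0.1885 = -76.908
dG = -85.5 - (-76.908)
dG = -8.592 kJ/mol, rounded to 4 dp:

-8.5920 kJ/mol


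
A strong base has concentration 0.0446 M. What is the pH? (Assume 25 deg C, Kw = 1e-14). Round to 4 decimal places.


A strong base dissociates completely, so [OH-] equals the given concentration.
pOH = -log10([OH-]) = -log10(0.0446) = 1.350665
pH = 14 - pOH = 14 - 1.350665
pH = 12.649335, rounded to 4 dp:

12.6493


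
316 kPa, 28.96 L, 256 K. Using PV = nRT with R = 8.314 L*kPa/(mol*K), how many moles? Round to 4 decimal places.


PV = nRT, solve for n = PV / (RT).
PV = 316 * 28.96 = 9151.36
RT = 8.314 * 256 = 2128.384
n = 9151.36 / 2128.384
n = 4.29967525 mol, rounded to 4 dp:

4.2997 mol


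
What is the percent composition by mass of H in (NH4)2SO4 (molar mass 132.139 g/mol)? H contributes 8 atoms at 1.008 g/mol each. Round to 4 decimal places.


pct = 100 * (n_elem * M_elem) / M_total
mass_contribution = 8 * 1.008 = 8.064 g/mol
pct = 100 * 8.064 / 132.139
pct = 6.10266462 %, rounded to 4 dp:

6.1027 %


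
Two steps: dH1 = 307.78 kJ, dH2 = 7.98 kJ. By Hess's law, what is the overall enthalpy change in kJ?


Hess's law: enthalpy is a state function, so add the step enthalpies.
dH_total = dH1 + dH2 = 307.78 + (7.98)
dH_total = 315.76 kJ:

315.76 kJ


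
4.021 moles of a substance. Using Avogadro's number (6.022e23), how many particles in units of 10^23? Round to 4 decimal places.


N = n * NA, then divide by 1e23 for the requested units.
N / 1e23 = n * 6.022
N / 1e23 = 4.021 * 6.022
N / 1e23 = 24.214462, rounded to 4 dp:

24.2145


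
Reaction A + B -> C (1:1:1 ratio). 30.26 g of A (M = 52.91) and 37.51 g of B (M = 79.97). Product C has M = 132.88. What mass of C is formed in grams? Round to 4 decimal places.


Find moles of each reactant; the smaller value is the limiting reagent in a 1:1:1 reaction, so moles_C equals moles of the limiter.
n_A = mass_A / M_A = 30.26 / 52.91 = 0.571915 mol
n_B = mass_B / M_B = 37.51 / 79.97 = 0.469051 mol
Limiting reagent: B (smaller), n_limiting = 0.469051 mol
mass_C = n_limiting * M_C = 0.469051 * 132.88
mass_C = 62.32749688 g, rounded to 4 dp:

62.3275 g


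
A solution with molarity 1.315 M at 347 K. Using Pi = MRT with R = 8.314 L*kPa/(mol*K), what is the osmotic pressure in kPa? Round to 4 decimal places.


Osmotic pressure (van't Hoff): Pi = M*R*T.
RT = 8.314 * 347 = 2884.958
Pi = 1.315 * 2884.958
Pi = 3793.71977 kPa, rounded to 4 dp:

3793.7198 kPa


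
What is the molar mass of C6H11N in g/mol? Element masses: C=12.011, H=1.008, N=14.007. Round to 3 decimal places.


M = sum(count * atomic_mass) over atoms.
M = 6*12.011 + 11*1.008 + 1*14.007
M = 72.066 + 11.088 + 14.007
M = 97.161 g/mol, rounded to 3 dp:

97.161 g/mol


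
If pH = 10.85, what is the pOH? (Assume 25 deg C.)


At 25 deg C, pH + pOH = 14.
pOH = 14 - pH = 14 - 10.85
pOH = 3.15:

3.15


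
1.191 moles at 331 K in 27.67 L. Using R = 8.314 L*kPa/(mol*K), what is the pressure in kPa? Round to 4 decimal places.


PV = nRT, solve for P = nRT / V.
nRT = 1.191 * 8.314 * 331 = 3277.5534
P = 3277.5534 / 27.67
P = 118.45151428 kPa, rounded to 4 dp:

118.4515 kPa


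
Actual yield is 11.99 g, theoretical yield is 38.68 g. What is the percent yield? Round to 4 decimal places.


% yield = 100 * actual / theoretical
% yield = 100 * 11.99 / 38.68
% yield = 30.99793175 %, rounded to 4 dp:

30.9979 %


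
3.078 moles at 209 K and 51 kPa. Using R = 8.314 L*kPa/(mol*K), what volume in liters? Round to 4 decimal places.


PV = nRT, solve for V = nRT / P.
nRT = 3.078 * 8.314 * 209 = 5348.4128
V = 5348.4128 / 51
V = 104.87083922 L, rounded to 4 dp:

104.8708 L


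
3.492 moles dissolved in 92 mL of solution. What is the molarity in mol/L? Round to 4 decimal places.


Convert volume to liters: V_L = V_mL / 1000.
V_L = 92 / 1000 = 0.092 L
M = n / V_L = 3.492 / 0.092
M = 37.95652174 mol/L, rounded to 4 dp:

37.9565 mol/L


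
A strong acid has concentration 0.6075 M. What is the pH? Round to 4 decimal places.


A strong acid dissociates completely, so [H+] equals the given concentration.
pH = -log10([H+]) = -log10(0.6075)
pH = 0.21645372, rounded to 4 dp:

0.2165


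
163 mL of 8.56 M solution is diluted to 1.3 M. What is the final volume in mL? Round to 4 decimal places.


Dilution: M1*V1 = M2*V2, solve for V2.
V2 = M1*V1 / M2
V2 = 8.56 * 163 / 1.3
V2 = 1395.28 / 1.3
V2 = 1073.29230769 mL, rounded to 4 dp:

1073.2923 mL


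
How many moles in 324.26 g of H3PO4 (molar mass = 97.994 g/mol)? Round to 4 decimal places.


n = mass / M
n = 324.26 / 97.994
n = 3.3089781 mol, rounded to 4 dp:

3.3090 mol


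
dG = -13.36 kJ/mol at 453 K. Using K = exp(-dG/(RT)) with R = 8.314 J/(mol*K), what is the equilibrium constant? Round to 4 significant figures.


dG is in kJ/mol; multiply by 1000 to match R in J/(mol*K).
RT = 8.314 * 453 = 3766.242 J/mol
exponent = -dG*1000 / (RT) = -(-13.36*1000) / 3766.242 = 3.54730259
K = exp(3.54730259)
K = 34.719538, rounded to 4 significant figures:

34.72


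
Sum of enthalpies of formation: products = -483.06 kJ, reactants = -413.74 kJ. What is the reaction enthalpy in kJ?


dH_rxn = sum(dH_f products) - sum(dH_f reactants)
dH_rxn = -483.06 - (-413.74)
dH_rxn = -69.32 kJ:

-69.32 kJ


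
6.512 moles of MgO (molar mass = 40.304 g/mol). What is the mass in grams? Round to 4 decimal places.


mass = n * M
mass = 6.512 * 40.304
mass = 262.459648 g, rounded to 4 dp:

262.4596 g


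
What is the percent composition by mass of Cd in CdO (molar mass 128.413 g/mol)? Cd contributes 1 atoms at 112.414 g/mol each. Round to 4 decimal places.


pct = 100 * (n_elem * M_elem) / M_total
mass_contribution = 1 * 112.414 = 112.414 g/mol
pct = 100 * 112.414 / 128.413
pct = 87.54098105 %, rounded to 4 dp:

87.5410 %


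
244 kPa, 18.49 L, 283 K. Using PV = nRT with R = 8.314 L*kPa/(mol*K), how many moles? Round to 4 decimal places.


PV = nRT, solve for n = PV / (RT).
PV = 244 * 18.49 = 4511.56
RT = 8.314 * 283 = 2352.862
n = 4511.56 / 2352.862
n = 1.91747752 mol, rounded to 4 dp:

1.9175 mol


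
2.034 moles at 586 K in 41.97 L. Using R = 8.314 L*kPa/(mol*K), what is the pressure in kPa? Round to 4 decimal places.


PV = nRT, solve for P = nRT / V.
nRT = 2.034 * 8.314 * 586 = 9909.6561
P = 9909.6561 / 41.97
P = 236.11284489 kPa, rounded to 4 dp:

236.1128 kPa


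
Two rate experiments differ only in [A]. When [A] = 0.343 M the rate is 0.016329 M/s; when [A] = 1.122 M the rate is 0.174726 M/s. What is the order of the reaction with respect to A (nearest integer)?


Rate is proportional to [A]^n, so rate2/rate1 = ([A]2/[A]1)^n. Take logs to solve for n.
rate2/rate1 = 0.174726 / 0.016329 = 10.7003
[A]2/[A]1 = 1.122 / 0.343 = 3.2711
n = ln(10.7003) / ln(3.2711) = 2.0
Nearest integer order:

2


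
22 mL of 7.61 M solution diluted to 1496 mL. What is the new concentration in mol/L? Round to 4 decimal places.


Dilution: M1*V1 = M2*V2, solve for M2.
M2 = M1*V1 / V2
M2 = 7.61 * 22 / 1496
M2 = 167.42 / 1496
M2 = 0.11191176 mol/L, rounded to 4 dp:

0.1119 mol/L


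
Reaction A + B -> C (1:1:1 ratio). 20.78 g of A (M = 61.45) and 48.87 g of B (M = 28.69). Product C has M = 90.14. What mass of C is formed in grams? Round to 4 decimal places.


Find moles of each reactant; the smaller value is the limiting reagent in a 1:1:1 reaction, so moles_C equals moles of the limiter.
n_A = mass_A / M_A = 20.78 / 61.45 = 0.338161 mol
n_B = mass_B / M_B = 48.87 / 28.69 = 1.703381 mol
Limiting reagent: A (smaller), n_limiting = 0.338161 mol
mass_C = n_limiting * M_C = 0.338161 * 90.14
mass_C = 30.48183254 g, rounded to 4 dp:

30.4818 g


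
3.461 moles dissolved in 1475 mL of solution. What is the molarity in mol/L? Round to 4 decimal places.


Convert volume to liters: V_L = V_mL / 1000.
V_L = 1475 / 1000 = 1.475 L
M = n / V_L = 3.461 / 1.475
M = 2.34644068 mol/L, rounded to 4 dp:

2.3464 mol/L


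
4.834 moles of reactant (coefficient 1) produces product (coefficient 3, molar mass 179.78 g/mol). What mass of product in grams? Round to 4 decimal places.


Use the coefficient ratio to convert reactant moles to product moles, then multiply by the product's molar mass.
moles_P = moles_R * (coeff_P / coeff_R) = 4.834 * (3/1) = 14.502
mass_P = moles_P * M_P = 14.502 * 179.78
mass_P = 2607.16956 g, rounded to 4 dp:

2607.1696 g


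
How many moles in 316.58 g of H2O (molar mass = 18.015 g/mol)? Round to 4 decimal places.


n = mass / M
n = 316.58 / 18.015
n = 17.5731335 mol, rounded to 4 dp:

17.5731 mol


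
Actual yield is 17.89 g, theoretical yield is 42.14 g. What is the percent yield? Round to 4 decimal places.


% yield = 100 * actual / theoretical
% yield = 100 * 17.89 / 42.14
% yield = 42.45372568 %, rounded to 4 dp:

42.4537 %


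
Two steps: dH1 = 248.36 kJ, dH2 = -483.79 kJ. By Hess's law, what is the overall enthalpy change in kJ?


Hess's law: enthalpy is a state function, so add the step enthalpies.
dH_total = dH1 + dH2 = 248.36 + (-483.79)
dH_total = -235.43 kJ:

-235.43 kJ


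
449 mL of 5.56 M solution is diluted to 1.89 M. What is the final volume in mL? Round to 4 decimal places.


Dilution: M1*V1 = M2*V2, solve for V2.
V2 = M1*V1 / M2
V2 = 5.56 * 449 / 1.89
V2 = 2496.44 / 1.89
V2 = 1320.86772487 mL, rounded to 4 dp:

1320.8677 mL


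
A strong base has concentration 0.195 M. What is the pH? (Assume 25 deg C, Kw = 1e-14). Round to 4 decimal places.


A strong base dissociates completely, so [OH-] equals the given concentration.
pOH = -log10([OH-]) = -log10(0.195) = 0.709965
pH = 14 - pOH = 14 - 0.709965
pH = 13.290035, rounded to 4 dp:

13.2900


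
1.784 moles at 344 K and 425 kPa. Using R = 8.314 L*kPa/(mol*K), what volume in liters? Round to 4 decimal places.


PV = nRT, solve for V = nRT / P.
nRT = 1.784 * 8.314 * 344 = 5102.2685
V = 5102.2685 / 425
V = 12.00533765 L, rounded to 4 dp:

12.0053 L


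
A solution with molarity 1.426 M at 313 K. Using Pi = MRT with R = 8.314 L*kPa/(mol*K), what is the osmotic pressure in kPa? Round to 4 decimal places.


Osmotic pressure (van't Hoff): Pi = M*R*T.
RT = 8.314 * 313 = 2602.282
Pi = 1.426 * 2602.282
Pi = 3710.854132 kPa, rounded to 4 dp:

3710.8541 kPa


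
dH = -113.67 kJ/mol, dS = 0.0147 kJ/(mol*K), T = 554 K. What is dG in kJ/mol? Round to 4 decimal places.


Gibbs: dG = dH - T*dS (consistent units, dS already in kJ/(mol*K)).
T*dS = 554 * 0.0147 = 8.1438
dG = -113.67 - (8.1438)
dG = -121.8138 kJ/mol, rounded to 4 dp:

-121.8138 kJ/mol


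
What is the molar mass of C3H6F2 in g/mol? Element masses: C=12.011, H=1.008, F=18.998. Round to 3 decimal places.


M = sum(count * atomic_mass) over atoms.
M = 3*12.011 + 6*1.008 + 2*18.998
M = 36.033 + 6.048 + 37.996
M = 80.077 g/mol, rounded to 3 dp:

80.077 g/mol


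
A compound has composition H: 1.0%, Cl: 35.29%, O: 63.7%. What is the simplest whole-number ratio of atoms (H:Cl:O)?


Assume 100 g of compound, divide each mass% by atomic mass to get moles, then normalize by the smallest to get a raw atom ratio.
Moles per 100 g: H: 1.0/1.008 = 0.9921, Cl: 35.29/35.453 = 0.9954, O: 63.7/15.999 = 3.9815
Raw ratio (divide by min = 0.9921): H: 1.0, Cl: 1.003, O: 4.013
Multiply by 1 to clear fractions: H: 1.0 ~= 1, Cl: 1.003 ~= 1, O: 4.013 ~= 4
Reduce by GCD to get the simplest whole-number ratio:

1:1:4


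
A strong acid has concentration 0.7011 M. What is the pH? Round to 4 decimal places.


A strong acid dissociates completely, so [H+] equals the given concentration.
pH = -log10([H+]) = -log10(0.7011)
pH = 0.15422003, rounded to 4 dp:

0.1542


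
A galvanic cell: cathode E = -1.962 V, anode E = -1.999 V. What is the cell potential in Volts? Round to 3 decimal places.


Standard cell potential: E_cell = E_cathode - E_anode.
E_cell = -1.962 - (-1.999)
E_cell = 0.037 V, rounded to 3 dp:

0.037 V


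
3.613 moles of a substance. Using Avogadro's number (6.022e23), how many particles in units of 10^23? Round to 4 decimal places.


N = n * NA, then divide by 1e23 for the requested units.
N / 1e23 = n * 6.022
N / 1e23 = 3.613 * 6.022
N / 1e23 = 21.757486, rounded to 4 dp:

21.7575


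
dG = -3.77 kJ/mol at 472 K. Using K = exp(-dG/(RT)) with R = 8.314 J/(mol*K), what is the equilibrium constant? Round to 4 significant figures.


dG is in kJ/mol; multiply by 1000 to match R in J/(mol*K).
RT = 8.314 * 472 = 3924.208 J/mol
exponent = -dG*1000 / (RT) = -(-3.77*1000) / 3924.208 = 0.96070341
K = exp(0.96070341)
K = 2.6135342, rounded to 4 significant figures:

2.614


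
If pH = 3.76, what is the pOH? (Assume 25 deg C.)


At 25 deg C, pH + pOH = 14.
pOH = 14 - pH = 14 - 3.76
pOH = 10.24:

10.24


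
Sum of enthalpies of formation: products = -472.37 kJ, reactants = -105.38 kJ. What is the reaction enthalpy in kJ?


dH_rxn = sum(dH_f products) - sum(dH_f reactants)
dH_rxn = -472.37 - (-105.38)
dH_rxn = -366.99 kJ:

-366.99 kJ


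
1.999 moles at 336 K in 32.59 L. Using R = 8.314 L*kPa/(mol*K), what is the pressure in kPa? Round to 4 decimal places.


PV = nRT, solve for P = nRT / V.
nRT = 1.999 * 8.314 * 336 = 5584.2145
P = 5584.2145 / 32.59
P = 171.34748389 kPa, rounded to 4 dp:

171.3475 kPa


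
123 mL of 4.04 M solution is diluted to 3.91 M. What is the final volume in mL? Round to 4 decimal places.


Dilution: M1*V1 = M2*V2, solve for V2.
V2 = M1*V1 / M2
V2 = 4.04 * 123 / 3.91
V2 = 496.92 / 3.91
V2 = 127.08951407 mL, rounded to 4 dp:

127.0895 mL


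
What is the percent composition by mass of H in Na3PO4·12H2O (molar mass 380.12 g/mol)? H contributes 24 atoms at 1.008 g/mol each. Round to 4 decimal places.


pct = 100 * (n_elem * M_elem) / M_total
mass_contribution = 24 * 1.008 = 24.192 g/mol
pct = 100 * 24.192 / 380.12
pct = 6.36430601 %, rounded to 4 dp:

6.3643 %


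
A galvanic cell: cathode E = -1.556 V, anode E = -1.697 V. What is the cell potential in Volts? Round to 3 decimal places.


Standard cell potential: E_cell = E_cathode - E_anode.
E_cell = -1.556 - (-1.697)
E_cell = 0.141 V, rounded to 3 dp:

0.141 V


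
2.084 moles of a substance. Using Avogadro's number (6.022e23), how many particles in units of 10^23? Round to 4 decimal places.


N = n * NA, then divide by 1e23 for the requested units.
N / 1e23 = n * 6.022
N / 1e23 = 2.084 * 6.022
N / 1e23 = 12.549848, rounded to 4 dp:

12.5498


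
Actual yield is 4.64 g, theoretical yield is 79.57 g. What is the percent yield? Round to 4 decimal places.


% yield = 100 * actual / theoretical
% yield = 100 * 4.64 / 79.57
% yield = 5.83134347 %, rounded to 4 dp:

5.8313 %


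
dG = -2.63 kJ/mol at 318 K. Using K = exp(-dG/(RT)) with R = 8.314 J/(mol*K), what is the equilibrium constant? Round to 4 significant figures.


dG is in kJ/mol; multiply by 1000 to match R in J/(mol*K).
RT = 8.314 * 318 = 2643.852 J/mol
exponent = -dG*1000 / (RT) = -(-2.63*1000) / 2643.852 = 0.99476067
K = exp(0.99476067)
K = 2.7040771, rounded to 4 significant figures:

2.704


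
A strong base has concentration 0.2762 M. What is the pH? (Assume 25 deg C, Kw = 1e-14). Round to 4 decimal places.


A strong base dissociates completely, so [OH-] equals the given concentration.
pOH = -log10([OH-]) = -log10(0.2762) = 0.558776
pH = 14 - pOH = 14 - 0.558776
pH = 13.441224, rounded to 4 dp:

13.4412


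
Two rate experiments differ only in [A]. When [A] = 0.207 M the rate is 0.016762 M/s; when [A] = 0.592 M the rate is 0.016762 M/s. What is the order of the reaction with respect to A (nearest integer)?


Rate is proportional to [A]^n, so rate2/rate1 = ([A]2/[A]1)^n. Take logs to solve for n.
rate2/rate1 = 0.016762 / 0.016762 = 1.0
[A]2/[A]1 = 0.592 / 0.207 = 2.8599
n = ln(1.0) / ln(2.8599) = 0.0
Nearest integer order:

0


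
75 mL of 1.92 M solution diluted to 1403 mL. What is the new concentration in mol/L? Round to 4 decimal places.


Dilution: M1*V1 = M2*V2, solve for M2.
M2 = M1*V1 / V2
M2 = 1.92 * 75 / 1403
M2 = 144.0 / 1403
M2 = 0.10263721 mol/L, rounded to 4 dp:

0.1026 mol/L


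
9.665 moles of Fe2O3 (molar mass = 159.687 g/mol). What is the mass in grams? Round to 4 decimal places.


mass = n * M
mass = 9.665 * 159.687
mass = 1543.374855 g, rounded to 4 dp:

1543.3749 g


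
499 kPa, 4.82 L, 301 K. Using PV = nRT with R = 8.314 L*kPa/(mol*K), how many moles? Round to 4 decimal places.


PV = nRT, solve for n = PV / (RT).
PV = 499 * 4.82 = 2405.18
RT = 8.314 * 301 = 2502.514
n = 2405.18 / 2502.514
n = 0.96110551 mol, rounded to 4 dp:

0.9611 mol


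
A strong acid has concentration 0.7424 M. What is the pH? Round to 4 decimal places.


A strong acid dissociates completely, so [H+] equals the given concentration.
pH = -log10([H+]) = -log10(0.7424)
pH = 0.12936204, rounded to 4 dp:

0.1294


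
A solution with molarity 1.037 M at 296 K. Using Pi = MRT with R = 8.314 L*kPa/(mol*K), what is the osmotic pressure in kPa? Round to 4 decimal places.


Osmotic pressure (van't Hoff): Pi = M*R*T.
RT = 8.314 * 296 = 2460.944
Pi = 1.037 * 2460.944
Pi = 2551.998928 kPa, rounded to 4 dp:

2551.9989 kPa


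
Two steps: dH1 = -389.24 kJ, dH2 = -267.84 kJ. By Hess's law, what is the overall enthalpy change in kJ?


Hess's law: enthalpy is a state function, so add the step enthalpies.
dH_total = dH1 + dH2 = -389.24 + (-267.84)
dH_total = -657.08 kJ:

-657.08 kJ


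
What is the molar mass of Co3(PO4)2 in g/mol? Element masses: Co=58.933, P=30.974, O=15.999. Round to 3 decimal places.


M = sum(count * atomic_mass) over atoms.
M = 3*58.933 + 2*30.974 + 8*15.999
M = 176.799 + 61.948 + 127.992
M = 366.739 g/mol, rounded to 3 dp:

366.739 g/mol


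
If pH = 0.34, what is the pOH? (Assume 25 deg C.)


At 25 deg C, pH + pOH = 14.
pOH = 14 - pH = 14 - 0.34
pOH = 13.66:

13.66


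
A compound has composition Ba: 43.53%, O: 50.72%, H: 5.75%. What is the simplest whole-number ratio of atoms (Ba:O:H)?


Assume 100 g of compound, divide each mass% by atomic mass to get moles, then normalize by the smallest to get a raw atom ratio.
Moles per 100 g: Ba: 43.53/137.327 = 0.317, O: 50.72/15.999 = 3.1702, H: 5.75/1.008 = 5.7044
Raw ratio (divide by min = 0.317): Ba: 1.0, O: 10.001, H: 17.996
Multiply by 1 to clear fractions: Ba: 1.0 ~= 1, O: 10.001 ~= 10, H: 17.996 ~= 18
Reduce by GCD to get the simplest whole-number ratio:

1:10:18


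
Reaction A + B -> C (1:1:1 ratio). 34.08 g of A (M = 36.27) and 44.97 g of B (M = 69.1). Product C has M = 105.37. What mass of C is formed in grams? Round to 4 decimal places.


Find moles of each reactant; the smaller value is the limiting reagent in a 1:1:1 reaction, so moles_C equals moles of the limiter.
n_A = mass_A / M_A = 34.08 / 36.27 = 0.93962 mol
n_B = mass_B / M_B = 44.97 / 69.1 = 0.650796 mol
Limiting reagent: B (smaller), n_limiting = 0.650796 mol
mass_C = n_limiting * M_C = 0.650796 * 105.37
mass_C = 68.57437452 g, rounded to 4 dp:

68.5744 g


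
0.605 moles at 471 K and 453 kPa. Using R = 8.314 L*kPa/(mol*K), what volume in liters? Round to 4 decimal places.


PV = nRT, solve for V = nRT / P.
nRT = 0.605 * 8.314 * 471 = 2369.1159
V = 2369.1159 / 453
V = 5.22983642 L, rounded to 4 dp:

5.2298 L


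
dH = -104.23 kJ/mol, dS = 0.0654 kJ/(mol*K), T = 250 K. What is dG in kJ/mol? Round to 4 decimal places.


Gibbs: dG = dH - T*dS (consistent units, dS already in kJ/(mol*K)).
T*dS = 250 * 0.0654 = 16.35
dG = -104.23 - (16.35)
dG = -120.58 kJ/mol, rounded to 4 dp:

-120.5800 kJ/mol


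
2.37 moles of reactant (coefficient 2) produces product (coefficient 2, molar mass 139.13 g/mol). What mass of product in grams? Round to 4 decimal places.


Use the coefficient ratio to convert reactant moles to product moles, then multiply by the product's molar mass.
moles_P = moles_R * (coeff_P / coeff_R) = 2.37 * (2/2) = 2.37
mass_P = moles_P * M_P = 2.37 * 139.13
mass_P = 329.7381 g, rounded to 4 dp:

329.7381 g


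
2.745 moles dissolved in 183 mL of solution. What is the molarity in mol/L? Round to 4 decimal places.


Convert volume to liters: V_L = V_mL / 1000.
V_L = 183 / 1000 = 0.183 L
M = n / V_L = 2.745 / 0.183
M = 15.0 mol/L, rounded to 4 dp:

15.0000 mol/L


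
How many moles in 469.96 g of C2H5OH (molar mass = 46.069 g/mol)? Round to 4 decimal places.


n = mass / M
n = 469.96 / 46.069
n = 10.20121991 mol, rounded to 4 dp:

10.2012 mol


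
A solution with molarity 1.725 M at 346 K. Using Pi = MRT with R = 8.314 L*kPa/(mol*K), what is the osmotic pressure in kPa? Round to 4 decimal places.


Osmotic pressure (van't Hoff): Pi = M*R*T.
RT = 8.314 * 346 = 2876.644
Pi = 1.725 * 2876.644
Pi = 4962.2109 kPa, rounded to 4 dp:

4962.2109 kPa


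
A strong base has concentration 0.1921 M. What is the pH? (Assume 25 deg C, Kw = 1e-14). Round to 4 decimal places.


A strong base dissociates completely, so [OH-] equals the given concentration.
pOH = -log10([OH-]) = -log10(0.1921) = 0.716473
pH = 14 - pOH = 14 - 0.716473
pH = 13.283527, rounded to 4 dp:

13.2835


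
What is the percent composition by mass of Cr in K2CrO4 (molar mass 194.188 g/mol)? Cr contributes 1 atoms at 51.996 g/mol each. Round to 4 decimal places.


pct = 100 * (n_elem * M_elem) / M_total
mass_contribution = 1 * 51.996 = 51.996 g/mol
pct = 100 * 51.996 / 194.188
pct = 26.77611387 %, rounded to 4 dp:

26.7761 %


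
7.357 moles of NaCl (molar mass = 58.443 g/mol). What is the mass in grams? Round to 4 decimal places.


mass = n * M
mass = 7.357 * 58.443
mass = 429.965151 g, rounded to 4 dp:

429.9652 g


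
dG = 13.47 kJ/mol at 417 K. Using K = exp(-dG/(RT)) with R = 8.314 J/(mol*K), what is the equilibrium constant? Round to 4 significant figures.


dG is in kJ/mol; multiply by 1000 to match R in J/(mol*K).
RT = 8.314 * 417 = 3466.938 J/mol
exponent = -dG*1000 / (RT) = -(13.47*1000) / 3466.938 = -3.88527283
K = exp(-3.88527283)
K = 0.020542223, rounded to 4 significant figures:

0.02054


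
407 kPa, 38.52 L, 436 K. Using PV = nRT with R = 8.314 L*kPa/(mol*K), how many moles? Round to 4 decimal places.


PV = nRT, solve for n = PV / (RT).
PV = 407 * 38.52 = 15677.64
RT = 8.314 * 436 = 3624.904
n = 15677.64 / 3624.904
n = 4.32498074 mol, rounded to 4 dp:

4.3250 mol


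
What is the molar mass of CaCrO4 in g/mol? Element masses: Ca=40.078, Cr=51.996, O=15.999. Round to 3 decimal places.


M = sum(count * atomic_mass) over atoms.
M = 1*40.078 + 1*51.996 + 4*15.999
M = 40.078 + 51.996 + 63.996
M = 156.07 g/mol, rounded to 3 dp:

156.070 g/mol


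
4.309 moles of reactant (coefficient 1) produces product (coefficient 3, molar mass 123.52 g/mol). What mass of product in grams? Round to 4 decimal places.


Use the coefficient ratio to convert reactant moles to product moles, then multiply by the product's molar mass.
moles_P = moles_R * (coeff_P / coeff_R) = 4.309 * (3/1) = 12.927
mass_P = moles_P * M_P = 12.927 * 123.52
mass_P = 1596.74304 g, rounded to 4 dp:

1596.7430 g


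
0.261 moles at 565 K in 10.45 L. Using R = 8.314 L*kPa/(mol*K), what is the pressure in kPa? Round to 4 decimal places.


PV = nRT, solve for P = nRT / V.
nRT = 0.261 * 8.314 * 565 = 1226.024
P = 1226.024 / 10.45
P = 117.32287081 kPa, rounded to 4 dp:

117.3229 kPa


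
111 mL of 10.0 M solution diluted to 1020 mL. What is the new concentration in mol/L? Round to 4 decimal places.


Dilution: M1*V1 = M2*V2, solve for M2.
M2 = M1*V1 / V2
M2 = 10.0 * 111 / 1020
M2 = 1110.0 / 1020
M2 = 1.08823529 mol/L, rounded to 4 dp:

1.0882 mol/L


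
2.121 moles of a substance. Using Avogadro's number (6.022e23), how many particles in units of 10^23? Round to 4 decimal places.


N = n * NA, then divide by 1e23 for the requested units.
N / 1e23 = n * 6.022
N / 1e23 = 2.121 * 6.022
N / 1e23 = 12.772662, rounded to 4 dp:

12.7727


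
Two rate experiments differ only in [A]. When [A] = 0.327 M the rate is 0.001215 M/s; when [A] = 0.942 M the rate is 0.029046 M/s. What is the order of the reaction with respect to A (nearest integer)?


Rate is proportional to [A]^n, so rate2/rate1 = ([A]2/[A]1)^n. Take logs to solve for n.
rate2/rate1 = 0.029046 / 0.001215 = 23.9062
[A]2/[A]1 = 0.942 / 0.327 = 2.8807
n = ln(23.9062) / ln(2.8807) = 3.0
Nearest integer order:

3


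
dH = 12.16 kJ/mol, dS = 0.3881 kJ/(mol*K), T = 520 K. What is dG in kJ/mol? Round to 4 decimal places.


Gibbs: dG = dH - T*dS (consistent units, dS already in kJ/(mol*K)).
T*dS = 520 * 0.3881 = 201.812
dG = 12.16 - (201.812)
dG = -189.652 kJ/mol, rounded to 4 dp:

-189.6520 kJ/mol


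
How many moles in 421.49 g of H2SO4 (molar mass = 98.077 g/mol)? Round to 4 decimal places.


n = mass / M
n = 421.49 / 98.077
n = 4.29754173 mol, rounded to 4 dp:

4.2975 mol


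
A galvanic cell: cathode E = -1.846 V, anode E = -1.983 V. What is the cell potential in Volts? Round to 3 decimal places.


Standard cell potential: E_cell = E_cathode - E_anode.
E_cell = -1.846 - (-1.983)
E_cell = 0.137 V, rounded to 3 dp:

0.137 V


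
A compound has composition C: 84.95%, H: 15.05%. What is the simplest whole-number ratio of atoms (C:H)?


Assume 100 g of compound, divide each mass% by atomic mass to get moles, then normalize by the smallest to get a raw atom ratio.
Moles per 100 g: C: 84.95/12.011 = 7.0727, H: 15.05/1.008 = 14.9306
Raw ratio (divide by min = 7.0727): C: 1.0, H: 2.111
Multiply by 9 to clear fractions: C: 9.0 ~= 9, H: 18.999 ~= 19
Reduce by GCD to get the simplest whole-number ratio:

9:19


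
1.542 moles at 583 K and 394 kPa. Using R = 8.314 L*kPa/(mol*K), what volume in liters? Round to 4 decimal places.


PV = nRT, solve for V = nRT / P.
nRT = 1.542 * 8.314 * 583 = 7474.1696
V = 7474.1696 / 394
V = 18.9699736 L, rounded to 4 dp:

18.9700 L


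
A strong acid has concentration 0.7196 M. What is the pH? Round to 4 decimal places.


A strong acid dissociates completely, so [H+] equals the given concentration.
pH = -log10([H+]) = -log10(0.7196)
pH = 0.14290885, rounded to 4 dp:

0.1429


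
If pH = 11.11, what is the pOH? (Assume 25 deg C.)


At 25 deg C, pH + pOH = 14.
pOH = 14 - pH = 14 - 11.11
pOH = 2.89:

2.89


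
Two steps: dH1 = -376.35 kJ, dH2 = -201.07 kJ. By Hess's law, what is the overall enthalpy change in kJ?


Hess's law: enthalpy is a state function, so add the step enthalpies.
dH_total = dH1 + dH2 = -376.35 + (-201.07)
dH_total = -577.42 kJ:

-577.42 kJ


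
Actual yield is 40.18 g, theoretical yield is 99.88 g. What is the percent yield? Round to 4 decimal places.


% yield = 100 * actual / theoretical
% yield = 100 * 40.18 / 99.88
% yield = 40.22827393 %, rounded to 4 dp:

40.2283 %


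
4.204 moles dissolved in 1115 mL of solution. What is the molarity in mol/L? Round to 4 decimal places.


Convert volume to liters: V_L = V_mL / 1000.
V_L = 1115 / 1000 = 1.115 L
M = n / V_L = 4.204 / 1.115
M = 3.77040359 mol/L, rounded to 4 dp:

3.7704 mol/L


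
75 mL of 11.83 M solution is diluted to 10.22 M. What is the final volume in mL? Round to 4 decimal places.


Dilution: M1*V1 = M2*V2, solve for V2.
V2 = M1*V1 / M2
V2 = 11.83 * 75 / 10.22
V2 = 887.25 / 10.22
V2 = 86.81506849 mL, rounded to 4 dp:

86.8151 mL


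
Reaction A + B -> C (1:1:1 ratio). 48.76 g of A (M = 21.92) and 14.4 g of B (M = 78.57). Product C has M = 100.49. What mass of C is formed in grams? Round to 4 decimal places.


Find moles of each reactant; the smaller value is the limiting reagent in a 1:1:1 reaction, so moles_C equals moles of the limiter.
n_A = mass_A / M_A = 48.76 / 21.92 = 2.224453 mol
n_B = mass_B / M_B = 14.4 / 78.57 = 0.183276 mol
Limiting reagent: B (smaller), n_limiting = 0.183276 mol
mass_C = n_limiting * M_C = 0.183276 * 100.49
mass_C = 18.41740524 g, rounded to 4 dp:

18.4174 g


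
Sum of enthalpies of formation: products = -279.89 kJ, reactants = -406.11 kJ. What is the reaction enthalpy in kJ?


dH_rxn = sum(dH_f products) - sum(dH_f reactants)
dH_rxn = -279.89 - (-406.11)
dH_rxn = 126.22 kJ:

126.22 kJ


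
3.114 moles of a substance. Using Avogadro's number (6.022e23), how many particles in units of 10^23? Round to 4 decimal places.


N = n * NA, then divide by 1e23 for the requested units.
N / 1e23 = n * 6.022
N / 1e23 = 3.114 * 6.022
N / 1e23 = 18.752508, rounded to 4 dp:

18.7525


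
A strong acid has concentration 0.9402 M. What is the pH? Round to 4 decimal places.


A strong acid dissociates completely, so [H+] equals the given concentration.
pH = -log10([H+]) = -log10(0.9402)
pH = 0.02677975, rounded to 4 dp:

0.0268


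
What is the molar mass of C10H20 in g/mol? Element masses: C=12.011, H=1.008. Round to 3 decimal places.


M = sum(count * atomic_mass) over atoms.
M = 10*12.011 + 20*1.008
M = 120.11 + 20.16
M = 140.27 g/mol, rounded to 3 dp:

140.270 g/mol


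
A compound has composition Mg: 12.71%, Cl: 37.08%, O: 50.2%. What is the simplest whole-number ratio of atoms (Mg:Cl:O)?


Assume 100 g of compound, divide each mass% by atomic mass to get moles, then normalize by the smallest to get a raw atom ratio.
Moles per 100 g: Mg: 12.71/24.305 = 0.5229, Cl: 37.08/35.453 = 1.0459, O: 50.2/15.999 = 3.1377
Raw ratio (divide by min = 0.5229): Mg: 1.0, Cl: 2.0, O: 6.0
Multiply by 1 to clear fractions: Mg: 1.0 ~= 1, Cl: 2.0 ~= 2, O: 6.0 ~= 6
Reduce by GCD to get the simplest whole-number ratio:

1:2:6


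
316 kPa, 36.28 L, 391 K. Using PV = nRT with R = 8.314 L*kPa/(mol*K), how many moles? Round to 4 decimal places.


PV = nRT, solve for n = PV / (RT).
PV = 316 * 36.28 = 11464.48
RT = 8.314 * 391 = 3250.774
n = 11464.48 / 3250.774
n = 3.52669241 mol, rounded to 4 dp:

3.5267 mol


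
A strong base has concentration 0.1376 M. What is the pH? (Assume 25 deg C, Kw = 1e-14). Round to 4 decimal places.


A strong base dissociates completely, so [OH-] equals the given concentration.
pOH = -log10([OH-]) = -log10(0.1376) = 0.861382
pH = 14 - pOH = 14 - 0.861382
pH = 13.138618, rounded to 4 dp:

13.1386


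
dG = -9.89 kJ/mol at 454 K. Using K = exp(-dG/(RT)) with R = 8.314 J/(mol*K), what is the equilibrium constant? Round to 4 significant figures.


dG is in kJ/mol; multiply by 1000 to match R in J/(mol*K).
RT = 8.314 * 454 = 3774.556 J/mol
exponent = -dG*1000 / (RT) = -(-9.89*1000) / 3774.556 = 2.62017572
K = exp(2.62017572)
K = 13.738137, rounded to 4 significant figures:

13.74


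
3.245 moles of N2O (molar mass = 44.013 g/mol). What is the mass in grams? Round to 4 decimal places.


mass = n * M
mass = 3.245 * 44.013
mass = 142.822185 g, rounded to 4 dp:

142.8222 g


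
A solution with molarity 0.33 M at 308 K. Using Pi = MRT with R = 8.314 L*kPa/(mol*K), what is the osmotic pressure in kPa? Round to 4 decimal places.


Osmotic pressure (van't Hoff): Pi = M*R*T.
RT = 8.314 * 308 = 2560.712
Pi = 0.33 * 2560.712
Pi = 845.03496 kPa, rounded to 4 dp:

845.0350 kPa


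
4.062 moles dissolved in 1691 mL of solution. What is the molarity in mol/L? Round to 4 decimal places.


Convert volume to liters: V_L = V_mL / 1000.
V_L = 1691 / 1000 = 1.691 L
M = n / V_L = 4.062 / 1.691
M = 2.40212892 mol/L, rounded to 4 dp:

2.4021 mol/L


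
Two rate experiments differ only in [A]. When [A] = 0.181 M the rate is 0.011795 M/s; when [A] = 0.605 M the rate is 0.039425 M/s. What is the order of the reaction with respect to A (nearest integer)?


Rate is proportional to [A]^n, so rate2/rate1 = ([A]2/[A]1)^n. Take logs to solve for n.
rate2/rate1 = 0.039425 / 0.011795 = 3.3425
[A]2/[A]1 = 0.605 / 0.181 = 3.3425
n = ln(3.3425) / ln(3.3425) = 1.0
Nearest integer order:

1


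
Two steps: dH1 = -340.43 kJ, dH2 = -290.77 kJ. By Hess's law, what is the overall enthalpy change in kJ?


Hess's law: enthalpy is a state function, so add the step enthalpies.
dH_total = dH1 + dH2 = -340.43 + (-290.77)
dH_total = -631.2 kJ:

-631.20 kJ


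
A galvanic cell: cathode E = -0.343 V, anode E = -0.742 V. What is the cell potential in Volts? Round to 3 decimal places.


Standard cell potential: E_cell = E_cathode - E_anode.
E_cell = -0.343 - (-0.742)
E_cell = 0.399 V, rounded to 3 dp:

0.399 V


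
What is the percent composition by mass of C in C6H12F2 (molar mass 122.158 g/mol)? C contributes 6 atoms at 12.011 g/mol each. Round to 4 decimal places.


pct = 100 * (n_elem * M_elem) / M_total
mass_contribution = 6 * 12.011 = 72.066 g/mol
pct = 100 * 72.066 / 122.158
pct = 58.99408962 %, rounded to 4 dp:

58.9941 %


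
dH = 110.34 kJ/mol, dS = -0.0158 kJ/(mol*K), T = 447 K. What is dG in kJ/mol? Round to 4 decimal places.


Gibbs: dG = dH - T*dS (consistent units, dS already in kJ/(mol*K)).
T*dS = 447 * -0.0158 = -7.0626
dG = 110.34 - (-7.0626)
dG = 117.4026 kJ/mol, rounded to 4 dp:

117.4026 kJ/mol


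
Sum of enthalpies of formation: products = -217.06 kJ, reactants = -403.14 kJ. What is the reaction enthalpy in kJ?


dH_rxn = sum(dH_f products) - sum(dH_f reactants)
dH_rxn = -217.06 - (-403.14)
dH_rxn = 186.08 kJ:

186.08 kJ


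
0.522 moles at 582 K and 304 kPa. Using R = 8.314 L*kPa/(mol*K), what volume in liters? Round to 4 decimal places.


PV = nRT, solve for V = nRT / P.
nRT = 0.522 * 8.314 * 582 = 2525.8265
V = 2525.8265 / 304
V = 8.3086398 L, rounded to 4 dp:

8.3086 L


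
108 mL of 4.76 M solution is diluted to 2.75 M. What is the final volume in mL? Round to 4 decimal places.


Dilution: M1*V1 = M2*V2, solve for V2.
V2 = M1*V1 / M2
V2 = 4.76 * 108 / 2.75
V2 = 514.08 / 2.75
V2 = 186.93818182 mL, rounded to 4 dp:

186.9382 mL


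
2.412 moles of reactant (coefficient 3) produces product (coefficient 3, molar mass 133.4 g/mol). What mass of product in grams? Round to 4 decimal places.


Use the coefficient ratio to convert reactant moles to product moles, then multiply by the product's molar mass.
moles_P = moles_R * (coeff_P / coeff_R) = 2.412 * (3/3) = 2.412
mass_P = moles_P * M_P = 2.412 * 133.4
mass_P = 321.7608 g, rounded to 4 dp:

321.7608 g


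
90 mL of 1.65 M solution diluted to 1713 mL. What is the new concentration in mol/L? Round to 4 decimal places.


Dilution: M1*V1 = M2*V2, solve for M2.
M2 = M1*V1 / V2
M2 = 1.65 * 90 / 1713
M2 = 148.5 / 1713
M2 = 0.08669002 mol/L, rounded to 4 dp:

0.0867 mol/L


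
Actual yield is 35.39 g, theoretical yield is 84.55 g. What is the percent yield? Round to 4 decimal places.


% yield = 100 * actual / theoretical
% yield = 100 * 35.39 / 84.55
% yield = 41.85688941 %, rounded to 4 dp:

41.8569 %


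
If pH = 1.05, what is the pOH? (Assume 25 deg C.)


At 25 deg C, pH + pOH = 14.
pOH = 14 - pH = 14 - 1.05
pOH = 12.95:

12.95


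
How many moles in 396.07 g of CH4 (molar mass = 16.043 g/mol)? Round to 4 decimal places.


n = mass / M
n = 396.07 / 16.043
n = 24.68802593 mol, rounded to 4 dp:

24.6880 mol


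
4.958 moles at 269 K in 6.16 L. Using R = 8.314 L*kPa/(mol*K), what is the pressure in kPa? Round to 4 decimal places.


PV = nRT, solve for P = nRT / V.
nRT = 4.958 * 8.314 * 269 = 11088.3984
P = 11088.3984 / 6.16
P = 1800.06467532 kPa, rounded to 4 dp:

1800.0647 kPa


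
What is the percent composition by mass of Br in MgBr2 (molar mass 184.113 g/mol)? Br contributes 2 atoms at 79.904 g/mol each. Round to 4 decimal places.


pct = 100 * (n_elem * M_elem) / M_total
mass_contribution = 2 * 79.904 = 159.808 g/mol
pct = 100 * 159.808 / 184.113
pct = 86.79886809 %, rounded to 4 dp:

86.7989 %


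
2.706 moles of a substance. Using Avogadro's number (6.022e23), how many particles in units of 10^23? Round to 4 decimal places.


N = n * NA, then divide by 1e23 for the requested units.
N / 1e23 = n * 6.022
N / 1e23 = 2.706 * 6.022
N / 1e23 = 16.295532, rounded to 4 dp:

16.2955


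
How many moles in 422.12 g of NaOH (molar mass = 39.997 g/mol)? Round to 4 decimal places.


n = mass / M
n = 422.12 / 39.997
n = 10.55379153 mol, rounded to 4 dp:

10.5538 mol


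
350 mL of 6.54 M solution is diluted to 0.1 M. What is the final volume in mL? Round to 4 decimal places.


Dilution: M1*V1 = M2*V2, solve for V2.
V2 = M1*V1 / M2
V2 = 6.54 * 350 / 0.1
V2 = 2289.0 / 0.1
V2 = 22890.0 mL, rounded to 4 dp:

22890.0000 mL


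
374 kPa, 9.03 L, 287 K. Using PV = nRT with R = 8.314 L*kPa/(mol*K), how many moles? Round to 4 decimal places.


PV = nRT, solve for n = PV / (RT).
PV = 374 * 9.03 = 3377.22
RT = 8.314 * 287 = 2386.118
n = 3377.22 / 2386.118
n = 1.41536169 mol, rounded to 4 dp:

1.4154 mol


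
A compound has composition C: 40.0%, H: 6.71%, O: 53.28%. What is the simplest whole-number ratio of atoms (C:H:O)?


Assume 100 g of compound, divide each mass% by atomic mass to get moles, then normalize by the smallest to get a raw atom ratio.
Moles per 100 g: C: 40.0/12.011 = 3.3303, H: 6.71/1.008 = 6.6567, O: 53.28/15.999 = 3.3302
Raw ratio (divide by min = 3.3302): C: 1.0, H: 1.999, O: 1.0
Multiply by 1 to clear fractions: C: 1.0 ~= 1, H: 1.999 ~= 2, O: 1.0 ~= 1
Reduce by GCD to get the simplest whole-number ratio:

1:2:1


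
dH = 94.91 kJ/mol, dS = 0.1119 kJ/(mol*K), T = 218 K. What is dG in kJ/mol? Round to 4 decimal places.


Gibbs: dG = dH - T*dS (consistent units, dS already in kJ/(mol*K)).
T*dS = 218 * 0.1119 = 24.3942
dG = 94.91 - (24.3942)
dG = 70.5158 kJ/mol, rounded to 4 dp:

70.5158 kJ/mol
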